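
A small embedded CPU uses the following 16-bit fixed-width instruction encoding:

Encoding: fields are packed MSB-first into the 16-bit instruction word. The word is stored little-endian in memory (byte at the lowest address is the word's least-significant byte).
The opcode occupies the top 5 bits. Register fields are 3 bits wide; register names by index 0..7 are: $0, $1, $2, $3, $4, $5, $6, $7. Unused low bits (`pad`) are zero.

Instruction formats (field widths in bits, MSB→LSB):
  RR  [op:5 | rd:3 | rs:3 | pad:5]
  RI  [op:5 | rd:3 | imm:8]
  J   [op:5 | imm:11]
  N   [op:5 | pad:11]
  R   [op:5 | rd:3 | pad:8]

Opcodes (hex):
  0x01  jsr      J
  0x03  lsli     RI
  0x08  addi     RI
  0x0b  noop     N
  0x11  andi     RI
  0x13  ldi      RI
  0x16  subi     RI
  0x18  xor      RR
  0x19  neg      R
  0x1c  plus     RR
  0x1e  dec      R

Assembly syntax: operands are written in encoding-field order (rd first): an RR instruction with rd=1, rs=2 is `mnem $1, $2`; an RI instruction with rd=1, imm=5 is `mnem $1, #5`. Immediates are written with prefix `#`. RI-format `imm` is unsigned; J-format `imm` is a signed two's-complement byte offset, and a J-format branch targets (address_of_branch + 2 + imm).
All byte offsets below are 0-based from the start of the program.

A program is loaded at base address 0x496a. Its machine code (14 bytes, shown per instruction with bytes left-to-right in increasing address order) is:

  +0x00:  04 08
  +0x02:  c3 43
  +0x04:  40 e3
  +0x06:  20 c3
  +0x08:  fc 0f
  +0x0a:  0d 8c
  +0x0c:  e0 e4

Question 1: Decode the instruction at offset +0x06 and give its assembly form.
xor $3, $1

@+06  little-endian(20 c3) = 0xc320
  opcode bits[15:11]=0x18: xor/RR
  rd@[10:8]=0x3 ⇒ $3
  rs@[7:5]=0x1 ⇒ $1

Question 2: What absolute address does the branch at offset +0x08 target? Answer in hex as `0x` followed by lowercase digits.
[08] fc 0f → 0x0ffc
  top 5b → 0x1 → jsr [J]
  imm: (w>>0)&0x7ff=0x7fc (s11→-4) → #-4
  target = base 0x496a + off 0x08 + 2 + imm -4 = 0x4970

0x4970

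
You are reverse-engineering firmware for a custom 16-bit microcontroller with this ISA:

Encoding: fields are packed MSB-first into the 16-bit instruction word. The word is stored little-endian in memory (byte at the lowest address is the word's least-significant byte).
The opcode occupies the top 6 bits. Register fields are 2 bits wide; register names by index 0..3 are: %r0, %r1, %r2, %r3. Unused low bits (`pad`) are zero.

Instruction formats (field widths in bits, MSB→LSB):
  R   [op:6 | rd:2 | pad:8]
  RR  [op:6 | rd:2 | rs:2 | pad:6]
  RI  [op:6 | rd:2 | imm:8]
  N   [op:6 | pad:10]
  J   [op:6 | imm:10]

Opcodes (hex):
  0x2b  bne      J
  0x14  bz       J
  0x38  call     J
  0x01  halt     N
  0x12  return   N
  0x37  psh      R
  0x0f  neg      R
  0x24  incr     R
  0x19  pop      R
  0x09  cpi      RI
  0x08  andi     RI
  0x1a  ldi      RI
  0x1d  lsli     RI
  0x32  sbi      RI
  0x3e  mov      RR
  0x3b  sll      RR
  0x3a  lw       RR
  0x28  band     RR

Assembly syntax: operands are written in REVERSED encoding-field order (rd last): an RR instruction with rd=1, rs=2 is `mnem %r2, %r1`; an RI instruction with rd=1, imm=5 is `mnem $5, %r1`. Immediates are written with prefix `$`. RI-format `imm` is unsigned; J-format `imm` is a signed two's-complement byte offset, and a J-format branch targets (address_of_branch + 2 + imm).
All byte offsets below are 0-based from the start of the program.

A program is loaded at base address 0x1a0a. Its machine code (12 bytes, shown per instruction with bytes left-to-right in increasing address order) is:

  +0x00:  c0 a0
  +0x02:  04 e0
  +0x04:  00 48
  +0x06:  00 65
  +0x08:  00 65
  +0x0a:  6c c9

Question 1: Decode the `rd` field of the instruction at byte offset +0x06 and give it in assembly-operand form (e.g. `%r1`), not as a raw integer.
%r1

@+06  little-endian(00 65) = 0x6500
  top 6b → 0x19 → pop [R]
  rd: (w>>8)&0x3=0x1 → %r1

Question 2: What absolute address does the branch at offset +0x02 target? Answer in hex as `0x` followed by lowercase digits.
+0x02: 04 e0 ⇒ word 0xe004 (little)
  top 6b → 0x38 → call [J]
  imm@[9:0]=0x4 ⇒ $4
  target = base 0x1a0a + off 0x02 + 2 + imm 4 = 0x1a12

0x1a12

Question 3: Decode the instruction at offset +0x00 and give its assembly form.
off 0x00: read c0 a0 as little → 0xa0c0
  opcode bits[15:10]=0x28: band/RR
  rd: (w>>8)&0x3=0x0 → %r0
  rs: (w>>6)&0x3=0x3 → %r3

band %r3, %r0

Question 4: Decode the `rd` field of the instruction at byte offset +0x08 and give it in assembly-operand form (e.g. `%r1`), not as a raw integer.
@+08  little-endian(00 65) = 0x6500
  opcode bits[15:10]=0x19: pop/R
  rd@[9:8]=0x1 ⇒ %r1

%r1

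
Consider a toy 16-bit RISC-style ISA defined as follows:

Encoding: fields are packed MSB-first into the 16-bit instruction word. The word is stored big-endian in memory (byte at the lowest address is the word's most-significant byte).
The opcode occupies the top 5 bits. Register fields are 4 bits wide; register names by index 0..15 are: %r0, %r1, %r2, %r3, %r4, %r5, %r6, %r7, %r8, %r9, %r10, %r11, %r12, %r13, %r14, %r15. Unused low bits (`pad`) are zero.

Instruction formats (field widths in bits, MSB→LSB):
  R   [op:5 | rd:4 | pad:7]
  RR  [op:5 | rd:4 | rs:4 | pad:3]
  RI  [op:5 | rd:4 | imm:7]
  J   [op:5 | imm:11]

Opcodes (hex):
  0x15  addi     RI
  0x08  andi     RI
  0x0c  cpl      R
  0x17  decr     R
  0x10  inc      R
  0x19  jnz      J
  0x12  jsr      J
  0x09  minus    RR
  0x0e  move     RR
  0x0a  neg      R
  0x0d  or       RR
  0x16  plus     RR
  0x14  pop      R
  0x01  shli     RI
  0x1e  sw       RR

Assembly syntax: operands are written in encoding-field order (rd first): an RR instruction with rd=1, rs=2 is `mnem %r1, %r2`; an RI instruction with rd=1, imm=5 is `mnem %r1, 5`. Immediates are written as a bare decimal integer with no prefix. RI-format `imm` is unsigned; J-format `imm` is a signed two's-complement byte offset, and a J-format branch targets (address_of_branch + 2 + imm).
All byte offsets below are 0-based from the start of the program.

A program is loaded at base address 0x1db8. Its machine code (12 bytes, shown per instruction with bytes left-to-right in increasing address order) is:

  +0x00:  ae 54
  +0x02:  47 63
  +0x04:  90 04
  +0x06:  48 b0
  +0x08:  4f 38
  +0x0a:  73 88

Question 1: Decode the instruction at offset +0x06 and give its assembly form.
@+06  big-endian(48 b0) = 0x48b0
  top 5b → 0x9 → minus [RR]
  rd: (w>>7)&0xf=0x1 → %r1
  rs: (w>>3)&0xf=0x6 → %r6

minus %r1, %r6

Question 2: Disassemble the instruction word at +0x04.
@+04  big-endian(90 04) = 0x9004
  top 5b → 0x12 → jsr [J]
  imm: (w>>0)&0x7ff=0x4 → 4

jsr 4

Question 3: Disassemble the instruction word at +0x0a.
[0a] 73 88 → 0x7388
  op=0x7388>>11=0xe ⇒ move (RR)
  rd@[10:7]=0x7 ⇒ %r7
  rs@[6:3]=0x1 ⇒ %r1

move %r7, %r1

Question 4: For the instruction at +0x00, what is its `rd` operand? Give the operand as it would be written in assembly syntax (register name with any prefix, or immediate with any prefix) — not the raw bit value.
%r12

off 0x00: read ae 54 as big → 0xae54
  op=0xae54>>11=0x15 ⇒ addi (RI)
  rd@[10:7]=0xc ⇒ %r12
  imm@[6:0]=0x54 ⇒ 84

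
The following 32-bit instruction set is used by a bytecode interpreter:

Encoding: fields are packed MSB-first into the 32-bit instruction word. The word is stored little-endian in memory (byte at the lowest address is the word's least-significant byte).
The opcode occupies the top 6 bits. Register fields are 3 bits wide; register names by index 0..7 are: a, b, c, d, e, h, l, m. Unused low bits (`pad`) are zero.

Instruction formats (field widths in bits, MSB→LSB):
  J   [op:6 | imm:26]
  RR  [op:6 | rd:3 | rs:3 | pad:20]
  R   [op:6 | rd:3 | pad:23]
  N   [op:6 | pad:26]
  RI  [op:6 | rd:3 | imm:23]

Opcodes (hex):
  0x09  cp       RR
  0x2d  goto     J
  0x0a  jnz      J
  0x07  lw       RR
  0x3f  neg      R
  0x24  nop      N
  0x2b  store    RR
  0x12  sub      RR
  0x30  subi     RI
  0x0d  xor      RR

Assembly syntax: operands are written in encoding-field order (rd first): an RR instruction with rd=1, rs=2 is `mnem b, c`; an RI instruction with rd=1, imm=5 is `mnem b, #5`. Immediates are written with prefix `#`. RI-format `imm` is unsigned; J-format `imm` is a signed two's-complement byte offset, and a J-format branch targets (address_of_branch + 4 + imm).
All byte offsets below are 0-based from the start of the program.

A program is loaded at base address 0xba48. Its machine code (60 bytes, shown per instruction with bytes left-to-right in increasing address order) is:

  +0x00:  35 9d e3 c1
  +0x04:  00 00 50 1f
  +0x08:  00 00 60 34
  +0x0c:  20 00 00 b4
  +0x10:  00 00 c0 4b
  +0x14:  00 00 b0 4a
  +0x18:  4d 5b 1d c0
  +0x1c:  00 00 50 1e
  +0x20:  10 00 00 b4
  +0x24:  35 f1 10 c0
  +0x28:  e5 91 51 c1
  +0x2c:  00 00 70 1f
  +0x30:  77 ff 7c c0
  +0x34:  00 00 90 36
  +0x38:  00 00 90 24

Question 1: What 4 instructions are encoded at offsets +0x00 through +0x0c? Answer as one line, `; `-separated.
@+00  little-endian(35 9d e3 c1) = 0xc1e39d35
  opcode bits[31:26]=0x30: subi/RI
  rd@[25:23]=0x3 ⇒ d
  imm@[22:0]=0x639d35 ⇒ #6528309
@+04  little-endian(00 00 50 1f) = 0x1f500000
  opcode bits[31:26]=0x7: lw/RR
  rd@[25:23]=0x6 ⇒ l
  rs@[22:20]=0x5 ⇒ h
@+08  little-endian(00 00 60 34) = 0x34600000
  opcode bits[31:26]=0xd: xor/RR
  rd@[25:23]=0x0 ⇒ a
  rs@[22:20]=0x6 ⇒ l
@+0c  little-endian(20 00 00 b4) = 0xb4000020
  opcode bits[31:26]=0x2d: goto/J
  imm@[25:0]=0x20 ⇒ #32

subi d, #6528309; lw l, h; xor a, l; goto #32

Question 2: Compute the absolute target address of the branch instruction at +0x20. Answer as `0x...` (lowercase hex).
@+20  little-endian(10 00 00 b4) = 0xb4000010
  top 6b → 0x2d → goto [J]
  imm: (w>>0)&0x3ffffff=0x10 → #16
  target = base 0xba48 + off 0x20 + 4 + imm 16 = 0xba7c

0xba7c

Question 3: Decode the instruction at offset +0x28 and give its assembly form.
[28] e5 91 51 c1 → 0xc15191e5
  top 6b → 0x30 → subi [RI]
  [25:23] rd=2 = c
  [22:0] imm=5345765 = #5345765

subi c, #5345765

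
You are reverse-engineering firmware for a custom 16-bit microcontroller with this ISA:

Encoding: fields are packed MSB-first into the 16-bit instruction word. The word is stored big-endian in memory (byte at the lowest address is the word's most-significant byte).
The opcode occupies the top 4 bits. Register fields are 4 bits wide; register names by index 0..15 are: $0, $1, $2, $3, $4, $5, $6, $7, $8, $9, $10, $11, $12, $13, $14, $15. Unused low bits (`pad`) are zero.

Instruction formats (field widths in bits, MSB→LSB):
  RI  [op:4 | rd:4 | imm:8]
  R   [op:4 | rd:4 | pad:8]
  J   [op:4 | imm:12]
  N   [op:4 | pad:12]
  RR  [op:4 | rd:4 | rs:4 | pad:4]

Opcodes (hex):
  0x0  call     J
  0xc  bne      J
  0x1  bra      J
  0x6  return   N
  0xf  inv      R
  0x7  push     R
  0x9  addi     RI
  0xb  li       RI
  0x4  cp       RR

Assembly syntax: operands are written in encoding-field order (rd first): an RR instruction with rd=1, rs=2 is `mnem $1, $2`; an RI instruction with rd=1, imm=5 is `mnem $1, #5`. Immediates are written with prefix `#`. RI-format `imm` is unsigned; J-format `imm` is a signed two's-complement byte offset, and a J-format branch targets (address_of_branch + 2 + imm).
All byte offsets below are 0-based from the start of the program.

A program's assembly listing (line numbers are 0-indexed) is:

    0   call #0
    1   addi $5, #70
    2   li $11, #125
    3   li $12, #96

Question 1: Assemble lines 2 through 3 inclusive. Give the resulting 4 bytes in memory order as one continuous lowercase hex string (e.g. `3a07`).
L2: li op=0xb:4|rd=11:4|imm=125:8 ⇒ 0xbb7d ⇒ big bb 7d
L3: li op=0xb:4|rd=12:4|imm=96:8 ⇒ 0xbc60 ⇒ big bc 60

bb7dbc60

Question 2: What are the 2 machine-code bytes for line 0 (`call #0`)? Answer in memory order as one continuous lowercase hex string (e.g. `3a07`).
0000

line 0 (call): pack op=0x0:4|imm=0:12 = 0x0000; big→ 00 00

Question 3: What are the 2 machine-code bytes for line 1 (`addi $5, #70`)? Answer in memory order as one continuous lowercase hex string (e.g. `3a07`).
1. addi fields op=0x9:4|rd=5:4|imm=70:8 → word 9546h → 95 46

9546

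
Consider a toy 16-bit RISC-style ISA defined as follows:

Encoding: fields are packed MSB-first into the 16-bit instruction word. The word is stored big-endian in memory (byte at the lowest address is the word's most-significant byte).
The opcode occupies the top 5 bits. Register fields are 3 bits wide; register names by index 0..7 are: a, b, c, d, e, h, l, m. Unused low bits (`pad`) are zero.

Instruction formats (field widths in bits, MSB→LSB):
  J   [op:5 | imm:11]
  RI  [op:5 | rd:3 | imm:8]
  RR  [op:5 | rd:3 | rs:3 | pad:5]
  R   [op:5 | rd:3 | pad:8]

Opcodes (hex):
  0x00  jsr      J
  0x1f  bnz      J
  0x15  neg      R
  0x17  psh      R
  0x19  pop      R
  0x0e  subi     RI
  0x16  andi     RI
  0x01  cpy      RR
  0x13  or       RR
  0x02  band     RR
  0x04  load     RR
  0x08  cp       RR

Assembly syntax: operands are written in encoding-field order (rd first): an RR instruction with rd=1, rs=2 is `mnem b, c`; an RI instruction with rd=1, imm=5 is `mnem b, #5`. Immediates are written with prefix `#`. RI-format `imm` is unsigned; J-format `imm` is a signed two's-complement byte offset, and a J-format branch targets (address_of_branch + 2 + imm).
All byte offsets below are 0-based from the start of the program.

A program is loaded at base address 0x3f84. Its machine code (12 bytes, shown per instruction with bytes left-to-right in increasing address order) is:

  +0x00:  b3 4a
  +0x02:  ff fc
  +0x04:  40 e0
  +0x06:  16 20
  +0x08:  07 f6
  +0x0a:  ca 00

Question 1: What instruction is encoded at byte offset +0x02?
+0x02: ff fc ⇒ word 0xfffc (big)
  top 5b → 0x1f → bnz [J]
  [10:0] imm=2044 (s11→-4) = #-4

bnz #-4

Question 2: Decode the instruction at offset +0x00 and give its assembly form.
[00] b3 4a → 0xb34a
  opcode bits[15:11]=0x16: andi/RI
  rd: (w>>8)&0x7=0x3 → d
  imm: (w>>0)&0xff=0x4a → #74

andi d, #74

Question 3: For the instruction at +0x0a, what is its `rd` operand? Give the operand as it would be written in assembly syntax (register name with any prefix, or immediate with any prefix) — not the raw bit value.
c

[0a] ca 00 → 0xca00
  opcode bits[15:11]=0x19: pop/R
  rd@[10:8]=0x2 ⇒ c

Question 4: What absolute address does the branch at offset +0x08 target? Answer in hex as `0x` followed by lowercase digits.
@+08  big-endian(07 f6) = 0x07f6
  top 5b → 0x0 → jsr [J]
  [10:0] imm=2038 (s11→-10) = #-10
  target = base 0x3f84 + off 0x08 + 2 + imm -10 = 0x3f84

0x3f84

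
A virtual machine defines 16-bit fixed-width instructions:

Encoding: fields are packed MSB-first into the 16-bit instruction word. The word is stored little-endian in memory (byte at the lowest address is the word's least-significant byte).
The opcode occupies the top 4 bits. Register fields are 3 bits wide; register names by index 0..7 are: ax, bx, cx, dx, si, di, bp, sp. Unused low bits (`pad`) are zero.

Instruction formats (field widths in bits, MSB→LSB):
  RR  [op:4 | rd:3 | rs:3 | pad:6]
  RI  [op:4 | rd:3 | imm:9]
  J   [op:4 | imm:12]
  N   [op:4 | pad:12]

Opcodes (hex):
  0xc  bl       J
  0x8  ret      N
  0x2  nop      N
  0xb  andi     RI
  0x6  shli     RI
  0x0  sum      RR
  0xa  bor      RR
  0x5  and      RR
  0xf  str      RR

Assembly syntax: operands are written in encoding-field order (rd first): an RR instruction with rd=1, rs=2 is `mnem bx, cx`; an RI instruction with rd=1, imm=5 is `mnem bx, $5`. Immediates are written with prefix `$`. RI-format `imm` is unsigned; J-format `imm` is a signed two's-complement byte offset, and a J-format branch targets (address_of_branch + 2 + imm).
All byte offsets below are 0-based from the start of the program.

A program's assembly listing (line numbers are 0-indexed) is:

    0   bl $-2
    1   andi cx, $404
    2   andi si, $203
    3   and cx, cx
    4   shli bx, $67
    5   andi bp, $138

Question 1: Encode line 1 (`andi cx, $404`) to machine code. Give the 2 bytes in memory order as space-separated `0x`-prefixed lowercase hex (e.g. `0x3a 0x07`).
L1: andi op=0xb:4|rd=2:3|imm=404:9 ⇒ 0xb594 ⇒ little 94 b5

0x94 0xb5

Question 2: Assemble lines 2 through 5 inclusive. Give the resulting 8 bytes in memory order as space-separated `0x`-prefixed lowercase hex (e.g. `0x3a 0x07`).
0xcb 0xb8 0x80 0x54 0x43 0x62 0x8a 0xbc

2. andi fields op=0xb:4|rd=4:3|imm=203:9 → word b8cbh → cb b8
3. and fields op=0x5:4|rd=2:3|rs=2:3|pad=0:6 → word 5480h → 80 54
4. shli fields op=0x6:4|rd=1:3|imm=67:9 → word 6243h → 43 62
5. andi fields op=0xb:4|rd=6:3|imm=138:9 → word bc8ah → 8a bc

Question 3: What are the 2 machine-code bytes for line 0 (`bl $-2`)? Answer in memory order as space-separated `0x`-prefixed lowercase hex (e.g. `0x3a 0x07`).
line 0 (bl): pack op=0xc:4|imm=-2:12 = 0xcffe; little→ fe cf

0xfe 0xcf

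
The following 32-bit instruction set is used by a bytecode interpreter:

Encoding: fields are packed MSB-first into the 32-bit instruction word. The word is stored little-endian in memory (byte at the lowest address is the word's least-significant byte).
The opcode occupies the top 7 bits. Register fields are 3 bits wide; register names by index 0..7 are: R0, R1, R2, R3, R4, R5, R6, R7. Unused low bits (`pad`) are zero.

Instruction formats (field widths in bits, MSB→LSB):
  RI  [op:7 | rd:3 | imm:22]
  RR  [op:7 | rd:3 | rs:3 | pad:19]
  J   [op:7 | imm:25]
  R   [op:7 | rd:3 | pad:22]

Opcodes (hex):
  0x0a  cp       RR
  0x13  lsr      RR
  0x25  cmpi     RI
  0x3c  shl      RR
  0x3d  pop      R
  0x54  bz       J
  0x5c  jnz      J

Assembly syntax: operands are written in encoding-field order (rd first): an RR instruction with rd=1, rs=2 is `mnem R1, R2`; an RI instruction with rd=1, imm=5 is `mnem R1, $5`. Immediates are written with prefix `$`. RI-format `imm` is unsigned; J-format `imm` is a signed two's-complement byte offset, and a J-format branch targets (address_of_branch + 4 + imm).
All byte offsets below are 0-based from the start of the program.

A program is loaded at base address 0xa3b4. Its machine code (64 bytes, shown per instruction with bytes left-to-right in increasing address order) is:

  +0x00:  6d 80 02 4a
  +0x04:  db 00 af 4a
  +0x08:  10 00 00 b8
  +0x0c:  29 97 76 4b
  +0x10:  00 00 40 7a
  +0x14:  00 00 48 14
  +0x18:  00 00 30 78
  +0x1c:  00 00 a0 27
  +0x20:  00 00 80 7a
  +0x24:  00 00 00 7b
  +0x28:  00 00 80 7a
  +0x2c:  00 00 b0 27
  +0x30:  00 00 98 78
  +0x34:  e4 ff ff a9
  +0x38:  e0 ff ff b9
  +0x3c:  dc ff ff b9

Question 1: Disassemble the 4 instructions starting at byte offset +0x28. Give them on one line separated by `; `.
off 0x28: read 00 00 80 7a as little → 0x7a800000
  op=0x7a800000>>25=0x3d ⇒ pop (R)
  [24:22] rd=2 = R2
off 0x2c: read 00 00 b0 27 as little → 0x27b00000
  op=0x27b00000>>25=0x13 ⇒ lsr (RR)
  [24:22] rd=6 = R6
  [21:19] rs=6 = R6
off 0x30: read 00 00 98 78 as little → 0x78980000
  op=0x78980000>>25=0x3c ⇒ shl (RR)
  [24:22] rd=2 = R2
  [21:19] rs=3 = R3
off 0x34: read e4 ff ff a9 as little → 0xa9ffffe4
  op=0xa9ffffe4>>25=0x54 ⇒ bz (J)
  [24:0] imm=33554404 (s25→-28) = $-28

pop R2; lsr R6, R6; shl R2, R3; bz $-28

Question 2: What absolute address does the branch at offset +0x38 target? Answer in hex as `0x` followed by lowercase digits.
@+38  little-endian(e0 ff ff b9) = 0xb9ffffe0
  top 7b → 0x5c → jnz [J]
  [24:0] imm=33554400 (s25→-32) = $-32
  target = base 0xa3b4 + off 0x38 + 4 + imm -32 = 0xa3d0

0xa3d0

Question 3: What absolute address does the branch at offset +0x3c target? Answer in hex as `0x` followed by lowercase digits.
0xa3d0

[3c] dc ff ff b9 → 0xb9ffffdc
  top 7b → 0x5c → jnz [J]
  [24:0] imm=33554396 (s25→-36) = $-36
  target = base 0xa3b4 + off 0x3c + 4 + imm -36 = 0xa3d0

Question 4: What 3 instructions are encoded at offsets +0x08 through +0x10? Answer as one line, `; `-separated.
jnz $16; cmpi R5, $3577641; pop R1

off 0x08: read 10 00 00 b8 as little → 0xb8000010
  top 7b → 0x5c → jnz [J]
  imm@[24:0]=0x10 ⇒ $16
off 0x0c: read 29 97 76 4b as little → 0x4b769729
  top 7b → 0x25 → cmpi [RI]
  rd@[24:22]=0x5 ⇒ R5
  imm@[21:0]=0x369729 ⇒ $3577641
off 0x10: read 00 00 40 7a as little → 0x7a400000
  top 7b → 0x3d → pop [R]
  rd@[24:22]=0x1 ⇒ R1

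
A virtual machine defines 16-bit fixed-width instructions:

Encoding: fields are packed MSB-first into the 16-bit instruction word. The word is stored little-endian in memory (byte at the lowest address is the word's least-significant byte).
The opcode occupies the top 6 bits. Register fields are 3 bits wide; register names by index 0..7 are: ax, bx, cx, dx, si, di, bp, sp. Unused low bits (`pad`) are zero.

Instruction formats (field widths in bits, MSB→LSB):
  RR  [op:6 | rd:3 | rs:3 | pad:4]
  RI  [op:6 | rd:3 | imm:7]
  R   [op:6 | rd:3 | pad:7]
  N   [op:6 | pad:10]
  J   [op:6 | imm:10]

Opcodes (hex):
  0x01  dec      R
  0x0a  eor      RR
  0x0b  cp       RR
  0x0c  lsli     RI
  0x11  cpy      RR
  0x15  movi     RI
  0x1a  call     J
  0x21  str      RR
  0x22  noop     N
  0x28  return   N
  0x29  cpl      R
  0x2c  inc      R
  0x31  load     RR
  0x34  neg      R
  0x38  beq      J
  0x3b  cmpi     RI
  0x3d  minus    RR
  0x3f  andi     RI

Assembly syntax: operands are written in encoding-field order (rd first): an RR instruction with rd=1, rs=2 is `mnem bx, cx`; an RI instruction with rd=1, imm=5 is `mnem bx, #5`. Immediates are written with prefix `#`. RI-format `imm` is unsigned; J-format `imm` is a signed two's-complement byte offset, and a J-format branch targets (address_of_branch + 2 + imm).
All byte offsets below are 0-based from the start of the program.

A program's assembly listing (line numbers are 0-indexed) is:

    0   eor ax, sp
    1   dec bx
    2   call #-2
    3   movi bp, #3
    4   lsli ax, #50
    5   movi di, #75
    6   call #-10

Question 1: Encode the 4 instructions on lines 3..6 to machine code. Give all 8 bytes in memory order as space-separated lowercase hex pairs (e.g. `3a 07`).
03 57 32 30 cb 56 f6 6b

L3: movi op=0x15:6|rd=6:3|imm=3:7 ⇒ 0x5703 ⇒ little 03 57
L4: lsli op=0xc:6|rd=0:3|imm=50:7 ⇒ 0x3032 ⇒ little 32 30
L5: movi op=0x15:6|rd=5:3|imm=75:7 ⇒ 0x56cb ⇒ little cb 56
L6: call op=0x1a:6|imm=-10:10 ⇒ 0x6bf6 ⇒ little f6 6b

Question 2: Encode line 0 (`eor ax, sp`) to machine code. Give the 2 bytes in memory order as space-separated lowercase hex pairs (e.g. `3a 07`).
0. eor fields op=0xa:6|rd=0:3|rs=7:3|pad=0:4 → word 2870h → 70 28

70 28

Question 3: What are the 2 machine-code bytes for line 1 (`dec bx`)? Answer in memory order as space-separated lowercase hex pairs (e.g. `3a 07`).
80 04

line 1 (dec): pack op=0x1:6|rd=1:3|pad=0:7 = 0x0480; little→ 80 04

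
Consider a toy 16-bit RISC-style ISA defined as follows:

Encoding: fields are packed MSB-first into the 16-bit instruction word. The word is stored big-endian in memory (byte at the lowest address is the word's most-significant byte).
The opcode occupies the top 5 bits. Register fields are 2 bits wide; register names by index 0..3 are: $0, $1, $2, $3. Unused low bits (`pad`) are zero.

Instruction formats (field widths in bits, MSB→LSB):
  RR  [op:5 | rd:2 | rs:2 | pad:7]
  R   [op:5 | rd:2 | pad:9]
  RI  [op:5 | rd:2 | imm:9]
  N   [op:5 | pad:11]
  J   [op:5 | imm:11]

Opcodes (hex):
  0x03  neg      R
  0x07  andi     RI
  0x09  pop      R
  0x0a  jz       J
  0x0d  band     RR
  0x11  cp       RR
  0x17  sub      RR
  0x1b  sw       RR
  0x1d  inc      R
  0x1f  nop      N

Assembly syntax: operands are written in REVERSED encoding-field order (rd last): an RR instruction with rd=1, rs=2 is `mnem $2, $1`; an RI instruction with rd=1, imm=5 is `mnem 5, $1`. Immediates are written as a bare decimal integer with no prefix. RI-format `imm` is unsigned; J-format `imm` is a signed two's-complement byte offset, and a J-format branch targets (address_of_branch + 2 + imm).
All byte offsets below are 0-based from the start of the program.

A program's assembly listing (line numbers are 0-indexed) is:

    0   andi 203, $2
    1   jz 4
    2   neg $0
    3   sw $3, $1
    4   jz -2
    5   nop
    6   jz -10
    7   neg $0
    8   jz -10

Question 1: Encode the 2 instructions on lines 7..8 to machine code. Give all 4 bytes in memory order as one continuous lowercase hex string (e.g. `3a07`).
7. neg fields op=0x3:5|rd=0:2|pad=0:9 → word 1800h → 18 00
8. jz fields op=0xa:5|imm=-10:11 → word 57f6h → 57 f6

180057f6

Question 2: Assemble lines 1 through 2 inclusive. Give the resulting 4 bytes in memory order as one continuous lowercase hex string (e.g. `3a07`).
line 1 (jz): pack op=0xa:5|imm=4:11 = 0x5004; big→ 50 04
line 2 (neg): pack op=0x3:5|rd=0:2|pad=0:9 = 0x1800; big→ 18 00

50041800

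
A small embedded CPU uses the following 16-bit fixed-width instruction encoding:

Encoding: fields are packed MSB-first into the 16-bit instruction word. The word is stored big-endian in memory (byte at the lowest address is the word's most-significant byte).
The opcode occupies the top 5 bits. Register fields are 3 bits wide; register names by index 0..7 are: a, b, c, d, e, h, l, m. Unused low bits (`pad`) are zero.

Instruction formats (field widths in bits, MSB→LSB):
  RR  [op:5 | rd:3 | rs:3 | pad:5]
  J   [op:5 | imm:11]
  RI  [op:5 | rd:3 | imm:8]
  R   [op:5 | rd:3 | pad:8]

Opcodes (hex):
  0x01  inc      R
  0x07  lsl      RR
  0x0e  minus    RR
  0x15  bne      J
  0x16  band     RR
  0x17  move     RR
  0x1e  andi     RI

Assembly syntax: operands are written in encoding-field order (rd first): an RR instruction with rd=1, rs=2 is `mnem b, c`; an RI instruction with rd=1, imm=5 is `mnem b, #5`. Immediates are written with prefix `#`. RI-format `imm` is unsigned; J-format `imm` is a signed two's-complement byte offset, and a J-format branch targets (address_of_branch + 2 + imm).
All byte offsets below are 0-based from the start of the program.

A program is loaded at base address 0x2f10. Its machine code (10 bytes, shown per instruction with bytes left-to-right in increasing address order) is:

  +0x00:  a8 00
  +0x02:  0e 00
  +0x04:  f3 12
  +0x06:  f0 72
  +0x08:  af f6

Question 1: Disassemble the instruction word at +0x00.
@+00  big-endian(a8 00) = 0xa800
  top 5b → 0x15 → bne [J]
  imm: (w>>0)&0x7ff=0x0 → #0

bne #0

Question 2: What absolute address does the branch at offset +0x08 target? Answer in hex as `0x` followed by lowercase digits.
[08] af f6 → 0xaff6
  opcode bits[15:11]=0x15: bne/J
  imm: (w>>0)&0x7ff=0x7f6 (s11→-10) → #-10
  target = base 0x2f10 + off 0x08 + 2 + imm -10 = 0x2f10

0x2f10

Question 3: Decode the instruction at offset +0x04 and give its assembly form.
andi d, #18

[04] f3 12 → 0xf312
  opcode bits[15:11]=0x1e: andi/RI
  [10:8] rd=3 = d
  [7:0] imm=18 = #18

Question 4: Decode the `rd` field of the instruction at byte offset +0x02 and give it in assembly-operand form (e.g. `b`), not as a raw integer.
l

+0x02: 0e 00 ⇒ word 0x0e00 (big)
  top 5b → 0x1 → inc [R]
  [10:8] rd=6 = l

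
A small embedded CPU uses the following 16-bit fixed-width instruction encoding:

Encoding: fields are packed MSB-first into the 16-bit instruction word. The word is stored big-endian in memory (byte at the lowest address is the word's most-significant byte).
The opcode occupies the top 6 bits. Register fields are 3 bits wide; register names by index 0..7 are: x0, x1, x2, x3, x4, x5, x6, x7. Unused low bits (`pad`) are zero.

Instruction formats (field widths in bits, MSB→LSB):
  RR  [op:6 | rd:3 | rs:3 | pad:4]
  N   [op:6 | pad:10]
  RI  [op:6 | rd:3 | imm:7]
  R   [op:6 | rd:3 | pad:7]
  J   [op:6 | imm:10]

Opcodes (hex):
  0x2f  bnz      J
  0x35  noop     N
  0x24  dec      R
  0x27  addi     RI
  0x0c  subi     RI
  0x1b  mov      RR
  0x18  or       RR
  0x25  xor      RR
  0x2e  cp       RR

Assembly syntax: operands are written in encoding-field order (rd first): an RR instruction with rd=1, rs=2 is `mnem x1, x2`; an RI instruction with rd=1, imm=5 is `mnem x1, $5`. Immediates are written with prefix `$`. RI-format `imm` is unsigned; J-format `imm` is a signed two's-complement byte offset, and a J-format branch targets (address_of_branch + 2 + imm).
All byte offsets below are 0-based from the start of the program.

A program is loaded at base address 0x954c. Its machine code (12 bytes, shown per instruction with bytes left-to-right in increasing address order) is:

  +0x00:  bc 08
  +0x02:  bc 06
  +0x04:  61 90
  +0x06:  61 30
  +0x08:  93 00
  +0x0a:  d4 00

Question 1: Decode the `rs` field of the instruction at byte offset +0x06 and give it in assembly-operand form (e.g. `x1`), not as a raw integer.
x3

[06] 61 30 → 0x6130
  top 6b → 0x18 → or [RR]
  [9:7] rd=2 = x2
  [6:4] rs=3 = x3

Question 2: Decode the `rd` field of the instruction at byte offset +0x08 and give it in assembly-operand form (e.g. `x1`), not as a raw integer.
+0x08: 93 00 ⇒ word 0x9300 (big)
  opcode bits[15:10]=0x24: dec/R
  rd@[9:7]=0x6 ⇒ x6

x6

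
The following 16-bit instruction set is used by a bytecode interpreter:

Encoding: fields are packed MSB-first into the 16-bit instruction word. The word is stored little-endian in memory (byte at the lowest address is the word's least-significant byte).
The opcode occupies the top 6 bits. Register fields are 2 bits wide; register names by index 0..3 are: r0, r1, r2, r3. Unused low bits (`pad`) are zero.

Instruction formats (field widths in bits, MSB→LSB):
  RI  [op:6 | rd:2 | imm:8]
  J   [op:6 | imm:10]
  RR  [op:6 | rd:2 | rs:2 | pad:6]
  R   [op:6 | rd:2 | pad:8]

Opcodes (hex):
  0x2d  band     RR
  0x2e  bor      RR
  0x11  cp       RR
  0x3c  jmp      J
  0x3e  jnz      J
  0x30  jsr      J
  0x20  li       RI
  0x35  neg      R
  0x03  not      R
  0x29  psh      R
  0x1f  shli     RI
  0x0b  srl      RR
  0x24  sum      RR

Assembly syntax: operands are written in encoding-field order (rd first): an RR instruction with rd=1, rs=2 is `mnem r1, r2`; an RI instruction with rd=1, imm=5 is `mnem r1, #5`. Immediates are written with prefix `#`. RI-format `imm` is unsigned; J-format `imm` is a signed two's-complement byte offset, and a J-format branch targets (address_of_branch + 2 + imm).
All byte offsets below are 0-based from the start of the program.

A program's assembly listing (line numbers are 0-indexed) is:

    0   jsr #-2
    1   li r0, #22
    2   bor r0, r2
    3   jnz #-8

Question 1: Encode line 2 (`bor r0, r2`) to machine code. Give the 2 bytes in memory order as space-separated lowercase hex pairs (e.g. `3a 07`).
80 b8

line 2 (bor): pack op=0x2e:6|rd=0:2|rs=2:2|pad=0:6 = 0xb880; little→ 80 b8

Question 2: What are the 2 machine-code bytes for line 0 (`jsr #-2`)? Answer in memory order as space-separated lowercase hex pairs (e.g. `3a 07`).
fe c3

0. jsr fields op=0x30:6|imm=-2:10 → word c3feh → fe c3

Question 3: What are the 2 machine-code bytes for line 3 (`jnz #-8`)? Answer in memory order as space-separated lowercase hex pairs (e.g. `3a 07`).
f8 fb

line 3 (jnz): pack op=0x3e:6|imm=-8:10 = 0xfbf8; little→ f8 fb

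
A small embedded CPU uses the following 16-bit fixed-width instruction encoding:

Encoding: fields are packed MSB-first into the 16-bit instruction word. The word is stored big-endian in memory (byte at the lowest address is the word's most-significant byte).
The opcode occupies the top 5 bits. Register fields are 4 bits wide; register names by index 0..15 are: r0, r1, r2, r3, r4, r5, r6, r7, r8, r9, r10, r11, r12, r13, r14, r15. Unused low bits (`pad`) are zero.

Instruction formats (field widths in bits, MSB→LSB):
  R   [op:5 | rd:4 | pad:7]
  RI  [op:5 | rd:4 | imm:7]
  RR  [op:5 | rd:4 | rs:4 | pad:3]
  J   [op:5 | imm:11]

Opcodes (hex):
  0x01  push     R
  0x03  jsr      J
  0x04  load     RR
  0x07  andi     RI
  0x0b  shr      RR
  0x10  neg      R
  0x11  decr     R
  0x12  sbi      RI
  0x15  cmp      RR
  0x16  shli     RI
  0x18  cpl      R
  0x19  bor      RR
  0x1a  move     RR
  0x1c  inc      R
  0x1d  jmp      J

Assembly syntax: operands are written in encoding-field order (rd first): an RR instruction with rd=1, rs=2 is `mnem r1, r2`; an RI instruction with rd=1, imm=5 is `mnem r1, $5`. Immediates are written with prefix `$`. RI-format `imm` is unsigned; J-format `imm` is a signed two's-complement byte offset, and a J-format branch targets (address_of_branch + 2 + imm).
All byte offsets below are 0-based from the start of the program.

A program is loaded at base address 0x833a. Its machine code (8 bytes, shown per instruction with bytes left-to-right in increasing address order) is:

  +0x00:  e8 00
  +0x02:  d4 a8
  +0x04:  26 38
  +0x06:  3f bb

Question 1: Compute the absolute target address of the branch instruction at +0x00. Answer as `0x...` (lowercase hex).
0x833c

[00] e8 00 → 0xe800
  top 5b → 0x1d → jmp [J]
  imm@[10:0]=0x0 ⇒ $0
  target = base 0x833a + off 0x00 + 2 + imm 0 = 0x833c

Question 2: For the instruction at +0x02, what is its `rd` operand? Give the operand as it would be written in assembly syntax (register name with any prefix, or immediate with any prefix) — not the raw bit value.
r9

@+02  big-endian(d4 a8) = 0xd4a8
  top 5b → 0x1a → move [RR]
  rd: (w>>7)&0xf=0x9 → r9
  rs: (w>>3)&0xf=0x5 → r5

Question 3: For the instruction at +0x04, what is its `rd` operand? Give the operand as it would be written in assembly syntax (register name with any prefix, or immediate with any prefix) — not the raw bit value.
@+04  big-endian(26 38) = 0x2638
  op=0x2638>>11=0x4 ⇒ load (RR)
  rd@[10:7]=0xc ⇒ r12
  rs@[6:3]=0x7 ⇒ r7

r12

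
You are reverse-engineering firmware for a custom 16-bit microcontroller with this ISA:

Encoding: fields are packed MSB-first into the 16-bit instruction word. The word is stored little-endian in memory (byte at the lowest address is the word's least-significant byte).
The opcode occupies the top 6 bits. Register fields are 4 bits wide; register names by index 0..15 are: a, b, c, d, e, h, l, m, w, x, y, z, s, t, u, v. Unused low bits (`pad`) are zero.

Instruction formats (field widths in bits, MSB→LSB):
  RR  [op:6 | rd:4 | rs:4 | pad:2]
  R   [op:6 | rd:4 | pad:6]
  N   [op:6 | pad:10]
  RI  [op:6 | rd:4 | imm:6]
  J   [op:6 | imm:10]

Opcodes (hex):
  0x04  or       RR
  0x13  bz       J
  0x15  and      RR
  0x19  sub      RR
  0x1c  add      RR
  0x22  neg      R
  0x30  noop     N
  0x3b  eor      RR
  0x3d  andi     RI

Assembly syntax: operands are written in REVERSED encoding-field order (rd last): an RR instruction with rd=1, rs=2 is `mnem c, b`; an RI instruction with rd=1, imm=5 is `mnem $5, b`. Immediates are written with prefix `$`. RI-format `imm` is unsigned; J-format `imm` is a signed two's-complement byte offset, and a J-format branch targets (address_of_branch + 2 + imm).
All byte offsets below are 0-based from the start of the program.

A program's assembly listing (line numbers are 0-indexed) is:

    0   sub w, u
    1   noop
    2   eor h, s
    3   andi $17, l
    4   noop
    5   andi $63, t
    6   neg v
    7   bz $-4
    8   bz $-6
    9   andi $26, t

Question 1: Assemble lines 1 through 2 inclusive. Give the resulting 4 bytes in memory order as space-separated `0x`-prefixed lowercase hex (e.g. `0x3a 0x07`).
line 1 (noop): pack op=0x30:6|pad=0:10 = 0xc000; little→ 00 c0
line 2 (eor): pack op=0x3b:6|rd=12:4|rs=5:4|pad=0:2 = 0xef14; little→ 14 ef

0x00 0xc0 0x14 0xef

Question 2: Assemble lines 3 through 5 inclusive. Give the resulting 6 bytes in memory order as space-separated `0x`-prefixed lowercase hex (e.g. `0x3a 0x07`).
0x91 0xf5 0x00 0xc0 0x7f 0xf7

3. andi fields op=0x3d:6|rd=6:4|imm=17:6 → word f591h → 91 f5
4. noop fields op=0x30:6|pad=0:10 → word c000h → 00 c0
5. andi fields op=0x3d:6|rd=13:4|imm=63:6 → word f77fh → 7f f7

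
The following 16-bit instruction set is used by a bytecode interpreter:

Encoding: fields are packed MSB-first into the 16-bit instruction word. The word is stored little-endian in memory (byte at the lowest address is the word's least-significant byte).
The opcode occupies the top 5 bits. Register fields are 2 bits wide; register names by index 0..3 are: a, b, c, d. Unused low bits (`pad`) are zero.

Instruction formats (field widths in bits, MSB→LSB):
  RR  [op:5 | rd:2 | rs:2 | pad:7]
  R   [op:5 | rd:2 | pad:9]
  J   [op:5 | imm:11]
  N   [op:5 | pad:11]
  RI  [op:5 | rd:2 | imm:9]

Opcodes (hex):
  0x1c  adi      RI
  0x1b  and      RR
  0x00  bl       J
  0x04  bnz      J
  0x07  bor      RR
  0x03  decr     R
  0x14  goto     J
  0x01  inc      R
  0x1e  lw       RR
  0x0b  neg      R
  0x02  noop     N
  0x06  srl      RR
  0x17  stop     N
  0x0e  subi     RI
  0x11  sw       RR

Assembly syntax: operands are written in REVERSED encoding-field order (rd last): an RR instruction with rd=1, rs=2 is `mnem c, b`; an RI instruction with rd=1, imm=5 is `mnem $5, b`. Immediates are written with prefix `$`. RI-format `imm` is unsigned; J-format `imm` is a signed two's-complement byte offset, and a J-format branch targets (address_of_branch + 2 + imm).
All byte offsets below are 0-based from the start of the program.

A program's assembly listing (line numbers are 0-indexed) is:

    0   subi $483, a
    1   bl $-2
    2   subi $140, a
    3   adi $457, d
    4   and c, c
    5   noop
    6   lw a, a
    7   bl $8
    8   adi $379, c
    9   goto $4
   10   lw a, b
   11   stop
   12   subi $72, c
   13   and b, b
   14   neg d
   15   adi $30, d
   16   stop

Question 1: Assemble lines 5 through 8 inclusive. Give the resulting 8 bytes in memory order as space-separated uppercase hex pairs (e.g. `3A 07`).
00 10 00 F0 08 00 7B E5

5. noop fields op=0x2:5|pad=0:11 → word 1000h → 00 10
6. lw fields op=0x1e:5|rd=0:2|rs=0:2|pad=0:7 → word f000h → 00 f0
7. bl fields op=0x0:5|imm=8:11 → word 0008h → 08 00
8. adi fields op=0x1c:5|rd=2:2|imm=379:9 → word e57bh → 7b e5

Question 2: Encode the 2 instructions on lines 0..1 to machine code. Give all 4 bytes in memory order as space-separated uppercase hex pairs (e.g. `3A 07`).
0. subi fields op=0xe:5|rd=0:2|imm=483:9 → word 71e3h → e3 71
1. bl fields op=0x0:5|imm=-2:11 → word 07feh → fe 07

E3 71 FE 07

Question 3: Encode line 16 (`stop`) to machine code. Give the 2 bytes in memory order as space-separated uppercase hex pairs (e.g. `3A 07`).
16. stop fields op=0x17:5|pad=0:11 → word b800h → 00 b8

00 B8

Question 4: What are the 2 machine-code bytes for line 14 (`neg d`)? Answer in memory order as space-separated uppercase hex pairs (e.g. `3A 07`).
00 5E

line 14 (neg): pack op=0xb:5|rd=3:2|pad=0:9 = 0x5e00; little→ 00 5e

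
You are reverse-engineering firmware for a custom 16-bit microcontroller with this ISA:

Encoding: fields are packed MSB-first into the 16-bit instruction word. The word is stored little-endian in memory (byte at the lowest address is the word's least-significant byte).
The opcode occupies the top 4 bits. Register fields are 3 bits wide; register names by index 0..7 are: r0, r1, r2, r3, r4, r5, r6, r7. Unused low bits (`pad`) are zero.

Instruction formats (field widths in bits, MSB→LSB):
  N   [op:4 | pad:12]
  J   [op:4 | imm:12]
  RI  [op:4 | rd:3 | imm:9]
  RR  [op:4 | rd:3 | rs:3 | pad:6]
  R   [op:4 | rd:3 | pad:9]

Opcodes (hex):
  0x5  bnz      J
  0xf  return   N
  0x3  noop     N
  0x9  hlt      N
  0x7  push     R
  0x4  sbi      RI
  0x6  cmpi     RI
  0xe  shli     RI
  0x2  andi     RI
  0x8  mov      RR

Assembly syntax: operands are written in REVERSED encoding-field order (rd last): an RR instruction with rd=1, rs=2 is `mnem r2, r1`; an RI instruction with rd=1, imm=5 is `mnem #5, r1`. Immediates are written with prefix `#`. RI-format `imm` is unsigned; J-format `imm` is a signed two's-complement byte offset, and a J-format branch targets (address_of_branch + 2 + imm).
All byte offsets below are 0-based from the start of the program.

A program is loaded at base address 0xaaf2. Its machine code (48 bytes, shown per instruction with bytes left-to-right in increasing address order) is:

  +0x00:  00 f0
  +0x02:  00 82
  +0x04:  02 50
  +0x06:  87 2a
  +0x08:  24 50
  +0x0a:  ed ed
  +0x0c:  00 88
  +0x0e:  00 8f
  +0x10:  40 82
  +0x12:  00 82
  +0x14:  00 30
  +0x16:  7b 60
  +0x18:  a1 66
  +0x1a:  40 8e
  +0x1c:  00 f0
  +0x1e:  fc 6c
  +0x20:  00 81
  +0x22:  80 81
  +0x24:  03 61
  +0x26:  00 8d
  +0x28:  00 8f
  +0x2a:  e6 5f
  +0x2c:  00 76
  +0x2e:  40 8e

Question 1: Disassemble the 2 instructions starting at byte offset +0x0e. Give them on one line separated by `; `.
mov r4, r7; mov r1, r1

@+0e  little-endian(00 8f) = 0x8f00
  top 4b → 0x8 → mov [RR]
  [11:9] rd=7 = r7
  [8:6] rs=4 = r4
@+10  little-endian(40 82) = 0x8240
  top 4b → 0x8 → mov [RR]
  [11:9] rd=1 = r1
  [8:6] rs=1 = r1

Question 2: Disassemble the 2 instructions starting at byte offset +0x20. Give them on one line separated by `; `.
@+20  little-endian(00 81) = 0x8100
  top 4b → 0x8 → mov [RR]
  rd: (w>>9)&0x7=0x0 → r0
  rs: (w>>6)&0x7=0x4 → r4
@+22  little-endian(80 81) = 0x8180
  top 4b → 0x8 → mov [RR]
  rd: (w>>9)&0x7=0x0 → r0
  rs: (w>>6)&0x7=0x6 → r6

mov r4, r0; mov r6, r0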